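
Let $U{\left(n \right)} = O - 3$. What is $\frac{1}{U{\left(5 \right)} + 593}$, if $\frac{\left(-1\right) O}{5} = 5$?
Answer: $\frac{1}{565} \approx 0.0017699$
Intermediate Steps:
$O = -25$ ($O = \left(-5\right) 5 = -25$)
$U{\left(n \right)} = -28$ ($U{\left(n \right)} = -25 - 3 = -28$)
$\frac{1}{U{\left(5 \right)} + 593} = \frac{1}{-28 + 593} = \frac{1}{565}$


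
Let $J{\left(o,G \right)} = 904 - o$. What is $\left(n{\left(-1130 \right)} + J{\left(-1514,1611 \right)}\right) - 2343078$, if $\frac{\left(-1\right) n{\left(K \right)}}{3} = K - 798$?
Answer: $-2334876$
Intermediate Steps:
$n{\left(K \right)} = 2394 - 3 K$ ($n{\left(K \right)} = - 3 \left(K - 798\right) = - 3 \left(-798 + K\right) = 2394 - 3 K$)
$\left(n{\left(-1130 \right)} + J{\left(-1514,1611 \right)}\right) - 2343078 = \left(\left(2394 - -3390\right) + \left(904 - -1514\right)\right) - 2343078 = \left(\left(2394 + 3390\right) + \left(904 + 1514\right)\right) - 2343078 = \left(5784 + 2418\right) - 2343078 = 8202 - 2343078 = -2334876$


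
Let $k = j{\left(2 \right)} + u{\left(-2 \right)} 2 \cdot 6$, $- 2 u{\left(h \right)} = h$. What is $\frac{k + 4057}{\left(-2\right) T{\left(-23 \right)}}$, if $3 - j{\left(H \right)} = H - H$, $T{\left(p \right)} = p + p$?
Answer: $\frac{1018}{23} \approx 44.261$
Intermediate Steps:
$u{\left(h \right)} = - \frac{h}{2}$
$T{\left(p \right)} = 2 p$
$j{\left(H \right)} = 3$ ($j{\left(H \right)} = 3 - \left(H - H\right) = 3 - 0 = 3 + 0 = 3$)
$k = 15$ ($k = 3 + \left(- \frac{1}{2}\right) \left(-2\right) 2 \cdot 6 = 3 + 1 \cdot 12 = 3 + 12 = 15$)
$\frac{k + 4057}{\left(-2\right) T{\left(-23 \right)}} = \frac{15 + 4057}{\left(-2\right) 2 \left(-23\right)} = \frac{4072}{\left(-2\right) \left(-46\right)} = \frac{4072}{92} = 4072 \cdot \frac{1}{92} = \frac{1018}{23}$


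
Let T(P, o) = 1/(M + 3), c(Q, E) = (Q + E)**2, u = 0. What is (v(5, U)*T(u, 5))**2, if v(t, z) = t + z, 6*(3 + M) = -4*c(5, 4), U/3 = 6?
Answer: 529/2916 ≈ 0.18141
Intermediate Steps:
c(Q, E) = (E + Q)**2
U = 18 (U = 3*6 = 18)
M = -57 (M = -3 + (-4*(4 + 5)**2)/6 = -3 + (-4*9**2)/6 = -3 + (-4*81)/6 = -3 + (1/6)*(-324) = -3 - 54 = -57)
T(P, o) = -1/54 (T(P, o) = 1/(-57 + 3) = 1/(-54) = -1/54)
(v(5, U)*T(u, 5))**2 = ((5 + 18)*(-1/54))**2 = (23*(-1/54))**2 = (-23/54)**2 = 529/2916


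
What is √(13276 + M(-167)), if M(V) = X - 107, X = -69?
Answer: 10*√131 ≈ 114.46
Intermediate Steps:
M(V) = -176 (M(V) = -69 - 107 = -176)
√(13276 + M(-167)) = √(13276 - 176) = √13100 = 10*√131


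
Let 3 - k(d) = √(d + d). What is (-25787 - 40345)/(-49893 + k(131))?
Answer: 1649662740/1244505919 - 33066*√262/1244505919 ≈ 1.3251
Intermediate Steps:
k(d) = 3 - √2*√d (k(d) = 3 - √(d + d) = 3 - √(2*d) = 3 - √2*√d)
(-25787 - 40345)/(-49893 + k(131)) = (-25787 - 40345)/(-49893 + (3 - √2*√131)) = -66132/(-49893 + (3 - √262)) = -66132/(-49890 - √262)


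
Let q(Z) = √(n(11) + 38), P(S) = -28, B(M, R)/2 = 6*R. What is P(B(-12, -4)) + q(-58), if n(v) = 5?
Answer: -28 + √43 ≈ -21.443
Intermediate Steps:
B(M, R) = 12*R (B(M, R) = 2*(6*R) = 12*R)
q(Z) = √43 (q(Z) = √(5 + 38) = √43)
P(B(-12, -4)) + q(-58) = -28 + √43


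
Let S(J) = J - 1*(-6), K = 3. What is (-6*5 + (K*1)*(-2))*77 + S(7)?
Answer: -2759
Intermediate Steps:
S(J) = 6 + J (S(J) = J + 6 = 6 + J)
(-6*5 + (K*1)*(-2))*77 + S(7) = (-6*5 + (3*1)*(-2))*77 + (6 + 7) = (-30 + 3*(-2))*77 + 13 = (-30 - 6)*77 + 13 = -36*77 + 13 = -2772 + 13 = -2759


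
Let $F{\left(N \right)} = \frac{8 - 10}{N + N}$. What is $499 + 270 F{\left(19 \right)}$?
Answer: $\frac{9211}{19} \approx 484.79$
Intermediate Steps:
$F{\left(N \right)} = - \frac{1}{N}$ ($F{\left(N \right)} = - \frac{2}{2 N} = - 2 \frac{1}{2 N} = - \frac{1}{N}$)
$499 + 270 F{\left(19 \right)} = 499 + 270 \left(- \frac{1}{19}\right) = 499 - \frac{270}{19} = \frac{9211}{19}$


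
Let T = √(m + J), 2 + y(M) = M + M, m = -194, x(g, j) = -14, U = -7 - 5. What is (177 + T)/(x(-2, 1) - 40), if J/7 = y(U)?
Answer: -59/18 - I*√94/27 ≈ -3.2778 - 0.35909*I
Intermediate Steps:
U = -12
y(M) = -2 + 2*M (y(M) = -2 + (M + M) = -2 + 2*M)
J = -182 (J = 7*(-2 + 2*(-12)) = 7*(-2 - 24) = 7*(-26) = -182)
T = 2*I*√94 (T = √(-194 - 182) = √(-376) = 2*I*√94 ≈ 19.391*I)
(177 + T)/(x(-2, 1) - 40) = (177 + 2*I*√94)/(-14 - 40) = (177 + 2*I*√94)/(-54) = (177 + 2*I*√94)*(-1/54) = -59/18 - I*√94/27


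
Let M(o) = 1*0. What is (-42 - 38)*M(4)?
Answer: 0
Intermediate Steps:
M(o) = 0
(-42 - 38)*M(4) = (-42 - 38)*0 = -80*0 = 0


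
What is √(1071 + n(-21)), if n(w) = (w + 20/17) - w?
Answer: √309859/17 ≈ 32.744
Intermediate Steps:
n(w) = 20/17 (n(w) = (w + 20*(1/17)) - w = (w + 20/17) - w = (20/17 + w) - w = 20/17)
√(1071 + n(-21)) = √(1071 + 20/17) = √(18227/17) = √309859/17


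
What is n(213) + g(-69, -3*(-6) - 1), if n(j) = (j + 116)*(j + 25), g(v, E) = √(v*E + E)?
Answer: 78302 + 34*I ≈ 78302.0 + 34.0*I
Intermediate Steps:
g(v, E) = √(E + E*v) (g(v, E) = √(E*v + E) = √(E + E*v))
n(j) = (25 + j)*(116 + j) (n(j) = (116 + j)*(25 + j) = (25 + j)*(116 + j))
n(213) + g(-69, -3*(-6) - 1) = (2900 + 213² + 141*213) + √((-3*(-6) - 1)*(1 - 69)) = (2900 + 45369 + 30033) + √((18 - 1)*(-68)) = 78302 + √(17*(-68)) = 78302 + √(-1156) = 78302 + 34*I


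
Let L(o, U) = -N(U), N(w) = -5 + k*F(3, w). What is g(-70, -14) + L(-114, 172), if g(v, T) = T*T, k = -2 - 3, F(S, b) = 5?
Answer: 226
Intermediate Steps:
k = -5
g(v, T) = T²
N(w) = -30 (N(w) = -5 - 5*5 = -5 - 25 = -30)
L(o, U) = 30 (L(o, U) = -1*(-30) = 30)
g(-70, -14) + L(-114, 172) = (-14)² + 30 = 196 + 30 = 226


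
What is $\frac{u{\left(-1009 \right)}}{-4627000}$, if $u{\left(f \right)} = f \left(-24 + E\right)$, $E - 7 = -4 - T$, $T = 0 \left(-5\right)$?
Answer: $- \frac{3027}{661000} \approx -0.0045794$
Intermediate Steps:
$T = 0$
$E = 3$ ($E = 7 - 4 = 3$)
$u{\left(f \right)} = - 21 f$ ($u{\left(f \right)} = f \left(-24 + 3\right) = f \left(-21\right) = - 21 f$)
$\frac{u{\left(-1009 \right)}}{-4627000} = \frac{\left(-21\right) \left(-1009\right)}{-4627000} = 21189 \left(- \frac{1}{4627000}\right) = - \frac{3027}{661000}$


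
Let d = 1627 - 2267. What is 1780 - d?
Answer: 2420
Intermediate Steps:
d = -640
1780 - d = 1780 - 1*(-640) = 1780 + 640 = 2420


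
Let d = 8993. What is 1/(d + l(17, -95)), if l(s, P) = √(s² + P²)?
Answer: 8993/80864735 - √9314/80864735 ≈ 0.00011002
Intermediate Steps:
l(s, P) = √(P² + s²)
1/(d + l(17, -95)) = 1/(8993 + √((-95)² + 17²)) = 1/(8993 + √(9025 + 289)) = 1/(8993 + √9314)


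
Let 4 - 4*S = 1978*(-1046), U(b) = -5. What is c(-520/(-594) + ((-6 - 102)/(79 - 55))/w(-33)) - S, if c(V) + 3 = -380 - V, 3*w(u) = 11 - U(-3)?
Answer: -4919565325/9504 ≈ -5.1763e+5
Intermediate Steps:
w(u) = 16/3 (w(u) = (11 - 1*(-5))/3 = (11 + 5)/3 = (1/3)*16 = 16/3)
S = 517248 (S = 1 - 989*(-1046)/2 = 1 - 1/4*(-2068988) = 1 + 517247 = 517248)
c(V) = -383 - V (c(V) = -3 + (-380 - V) = -383 - V)
c(-520/(-594) + ((-6 - 102)/(79 - 55))/w(-33)) - S = (-383 - (-520/(-594) + ((-6 - 102)/(79 - 55))/(16/3))) - 1*517248 = (-383 - (-520*(-1/594) - 108/24*(3/16))) - 517248 = (-383 - (260/297 - 108*1/24*(3/16))) - 517248 = (-383 - (260/297 - 9/2*3/16)) - 517248 = (-383 - (260/297 - 27/32)) - 517248 = (-383 - 1*301/9504) - 517248 = (-383 - 301/9504) - 517248 = -3640333/9504 - 517248 = -4919565325/9504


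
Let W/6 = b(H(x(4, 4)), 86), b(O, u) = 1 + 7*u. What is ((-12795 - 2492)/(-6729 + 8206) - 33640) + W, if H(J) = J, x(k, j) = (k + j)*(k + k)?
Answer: -44357781/1477 ≈ -30032.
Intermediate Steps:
x(k, j) = 2*k*(j + k) (x(k, j) = (j + k)*(2*k) = 2*k*(j + k))
W = 3618 (W = 6*(1 + 7*86) = 6*(1 + 602) = 6*603 = 3618)
((-12795 - 2492)/(-6729 + 8206) - 33640) + W = ((-12795 - 2492)/(-6729 + 8206) - 33640) + 3618 = (-15287/1477 - 33640) + 3618 = -49701567/1477 + 3618 = -44357781/1477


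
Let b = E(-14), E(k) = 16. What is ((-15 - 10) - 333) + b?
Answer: -342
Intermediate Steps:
b = 16
((-15 - 10) - 333) + b = ((-15 - 10) - 333) + 16 = (-25 - 333) + 16 = -358 + 16 = -342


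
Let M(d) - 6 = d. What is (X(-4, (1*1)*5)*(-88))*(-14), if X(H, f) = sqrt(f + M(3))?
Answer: 1232*sqrt(14) ≈ 4609.7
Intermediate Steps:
M(d) = 6 + d
X(H, f) = sqrt(9 + f) (X(H, f) = sqrt(f + (6 + 3)) = sqrt(f + 9) = sqrt(9 + f))
(X(-4, (1*1)*5)*(-88))*(-14) = (sqrt(9 + (1*1)*5)*(-88))*(-14) = (sqrt(9 + 1*5)*(-88))*(-14) = (sqrt(9 + 5)*(-88))*(-14) = (sqrt(14)*(-88))*(-14) = -88*sqrt(14)*(-14) = 1232*sqrt(14)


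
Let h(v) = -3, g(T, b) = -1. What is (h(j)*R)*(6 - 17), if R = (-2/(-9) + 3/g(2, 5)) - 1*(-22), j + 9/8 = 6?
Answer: 1903/3 ≈ 634.33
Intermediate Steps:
j = 39/8 (j = -9/8 + 6 = 39/8 ≈ 4.8750)
R = 173/9 (R = (-2/(-9) + 3/(-1)) - 1*(-22) = (-2*(-⅑) + 3*(-1)) + 22 = (2/9 - 3) + 22 = -25/9 + 22 = 173/9 ≈ 19.222)
(h(j)*R)*(6 - 17) = (-3*173/9)*(6 - 17) = -173/3*(-11) = 1903/3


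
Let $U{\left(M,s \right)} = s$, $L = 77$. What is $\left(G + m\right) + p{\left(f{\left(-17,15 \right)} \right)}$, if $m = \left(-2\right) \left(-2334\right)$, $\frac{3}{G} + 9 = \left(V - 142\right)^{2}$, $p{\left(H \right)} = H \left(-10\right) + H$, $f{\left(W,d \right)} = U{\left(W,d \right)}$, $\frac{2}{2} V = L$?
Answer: $\frac{19111131}{4216} \approx 4533.0$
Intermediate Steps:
$V = 77$
$f{\left(W,d \right)} = d$
$p{\left(H \right)} = - 9 H$ ($p{\left(H \right)} = - 10 H + H = - 9 H$)
$G = \frac{3}{4216}$ ($G = \frac{3}{-9 + \left(77 - 142\right)^{2}} = \frac{3}{-9 + \left(-65\right)^{2}} = \frac{3}{-9 + 4225} = \frac{3}{4216} \approx 0.00071158$)
$m = 4668$
$\left(G + m\right) + p{\left(f{\left(-17,15 \right)} \right)} = \left(\frac{3}{4216} + 4668\right) - 135 = \frac{19680291}{4216} - 135 = \frac{19111131}{4216}$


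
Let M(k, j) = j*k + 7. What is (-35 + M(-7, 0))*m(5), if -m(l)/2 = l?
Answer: 280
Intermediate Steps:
M(k, j) = 7 + j*k
m(l) = -2*l
(-35 + M(-7, 0))*m(5) = (-35 + (7 + 0*(-7)))*(-2*5) = (-35 + (7 + 0))*(-10) = (-35 + 7)*(-10) = -28*(-10) = 280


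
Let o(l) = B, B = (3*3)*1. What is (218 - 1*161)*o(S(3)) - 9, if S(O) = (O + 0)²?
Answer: 504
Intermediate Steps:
B = 9 (B = 9*1 = 9)
S(O) = O²
o(l) = 9
(218 - 1*161)*o(S(3)) - 9 = (218 - 1*161)*9 - 9 = (218 - 161)*9 - 9 = 57*9 - 9 = 513 - 9 = 504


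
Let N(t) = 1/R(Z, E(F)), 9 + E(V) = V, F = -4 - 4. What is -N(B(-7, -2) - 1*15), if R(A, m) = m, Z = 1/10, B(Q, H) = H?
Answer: 1/17 ≈ 0.058824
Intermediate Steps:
Z = 1/10 ≈ 0.10000
F = -8
E(V) = -9 + V
N(t) = -1/17 (N(t) = 1/(-9 - 8) = 1/(-17) = -1/17)
-N(B(-7, -2) - 1*15) = -1*(-1/17) = 1/17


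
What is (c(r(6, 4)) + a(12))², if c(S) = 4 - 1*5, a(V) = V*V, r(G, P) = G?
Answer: 20449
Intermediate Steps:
a(V) = V²
c(S) = -1 (c(S) = 4 - 5 = -1)
(c(r(6, 4)) + a(12))² = (-1 + 12²)² = (-1 + 144)² = 143² = 20449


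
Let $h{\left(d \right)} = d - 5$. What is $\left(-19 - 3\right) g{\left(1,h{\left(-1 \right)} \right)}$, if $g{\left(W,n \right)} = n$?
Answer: $132$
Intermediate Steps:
$h{\left(d \right)} = -5 + d$
$\left(-19 - 3\right) g{\left(1,h{\left(-1 \right)} \right)} = \left(-19 - 3\right) \left(-5 - 1\right) = \left(-22\right) \left(-6\right) = 132$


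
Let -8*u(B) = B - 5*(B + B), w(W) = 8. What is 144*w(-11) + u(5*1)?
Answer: 9261/8 ≈ 1157.6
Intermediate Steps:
u(B) = 9*B/8 (u(B) = -(B - 5*(B + B))/8 = -(B - 10*B)/8 = -(-9)*B/8 = 9*B/8)
144*w(-11) + u(5*1) = 144*8 + 9*(5*1)/8 = 1152 + (9/8)*5 = 1152 + 45/8 = 9261/8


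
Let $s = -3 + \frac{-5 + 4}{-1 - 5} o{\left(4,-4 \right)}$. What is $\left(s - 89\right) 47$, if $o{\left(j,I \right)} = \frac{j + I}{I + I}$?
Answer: $-4324$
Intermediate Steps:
$o{\left(j,I \right)} = \frac{I + j}{2 I}$
$s = -3$ ($s = -3 + \frac{-5 + 4}{-1 - 5} \frac{-4 + 4}{2 \left(-4\right)} = -3 + - \frac{1}{-6} \cdot \frac{1}{2} \left(- \frac{1}{4}\right) 0 = -3 + \left(-1\right) \left(- \frac{1}{6}\right) 0 = -3 + \frac{1}{6} \cdot 0 = -3 + 0 = -3$)
$\left(s - 89\right) 47 = \left(-3 - 89\right) 47 = \left(-92\right) 47 = -4324$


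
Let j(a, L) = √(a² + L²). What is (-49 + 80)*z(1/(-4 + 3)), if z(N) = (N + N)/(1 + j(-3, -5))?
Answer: 62/33 - 62*√34/33 ≈ -9.0763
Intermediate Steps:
j(a, L) = √(L² + a²)
z(N) = 2*N/(1 + √34) (z(N) = (N + N)/(1 + √((-5)² + (-3)²)) = (2*N)/(1 + √(25 + 9)) = (2*N)/(1 + √34) = 2*N/(1 + √34))
(-49 + 80)*z(1/(-4 + 3)) = (-49 + 80)*(-2/(33*(-4 + 3)) + 2*√34/(33*(-4 + 3))) = 31*(-2/33/(-1) + (2/33)*√34/(-1)) = 31*(-2/33*(-1) + (2/33)*(-1)*√34) = 31*(2/33 - 2*√34/33) = 62/33 - 62*√34/33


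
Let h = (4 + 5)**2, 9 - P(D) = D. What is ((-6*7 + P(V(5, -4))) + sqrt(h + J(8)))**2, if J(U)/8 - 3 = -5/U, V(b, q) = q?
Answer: 361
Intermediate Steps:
J(U) = 24 - 40/U (J(U) = 24 + 8*(-5/U) = 24 - 40/U)
P(D) = 9 - D
h = 81 (h = 9**2 = 81)
((-6*7 + P(V(5, -4))) + sqrt(h + J(8)))**2 = ((-6*7 + (9 - 1*(-4))) + sqrt(81 + (24 - 40/8)))**2 = ((-42 + (9 + 4)) + sqrt(81 + (24 - 40*1/8)))**2 = ((-42 + 13) + sqrt(81 + (24 - 5)))**2 = (-29 + sqrt(81 + 19))**2 = (-29 + sqrt(100))**2 = (-29 + 10)**2 = (-19)**2 = 361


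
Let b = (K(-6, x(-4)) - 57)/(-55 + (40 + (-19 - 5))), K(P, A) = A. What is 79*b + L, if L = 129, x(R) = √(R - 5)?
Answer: 3178/13 - 79*I/13 ≈ 244.46 - 6.0769*I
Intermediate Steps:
x(R) = √(-5 + R)
b = 19/13 - I/13 (b = (√(-5 - 4) - 57)/(-55 + (40 + (-19 - 5))) = (√(-9) - 57)/(-55 + (40 - 24)) = (3*I - 57)/(-55 + 16) = (-57 + 3*I)/(-39) = (-57 + 3*I)*(-1/39) = 19/13 - I/13 ≈ 1.4615 - 0.076923*I)
79*b + L = 79*(19/13 - I/13) + 129 = (1501/13 - 79*I/13) + 129 = 3178/13 - 79*I/13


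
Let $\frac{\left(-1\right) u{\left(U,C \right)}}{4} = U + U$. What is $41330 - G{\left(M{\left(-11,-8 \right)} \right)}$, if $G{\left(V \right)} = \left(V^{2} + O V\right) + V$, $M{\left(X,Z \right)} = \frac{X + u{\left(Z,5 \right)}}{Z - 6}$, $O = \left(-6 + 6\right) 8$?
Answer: $\frac{8098613}{196} \approx 41319.0$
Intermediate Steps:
$O = 0$ ($O = 0 \cdot 8 = 0$)
$u{\left(U,C \right)} = - 8 U$ ($u{\left(U,C \right)} = - 4 \left(U + U\right) = - 4 \cdot 2 U = - 8 U$)
$M{\left(X,Z \right)} = \frac{X - 8 Z}{-6 + Z}$ ($M{\left(X,Z \right)} = \frac{X - 8 Z}{Z - 6} = \frac{X - 8 Z}{-6 + Z}$)
$G{\left(V \right)} = V + V^{2}$ ($G{\left(V \right)} = \left(V^{2} + 0 V\right) + V = \left(V^{2} + 0\right) + V = V^{2} + V = V + V^{2}$)
$41330 - G{\left(M{\left(-11,-8 \right)} \right)} = 41330 - \frac{-11 - -64}{-6 - 8} \left(1 + \frac{-11 - -64}{-6 - 8}\right) = 41330 - \frac{-11 + 64}{-14} \left(1 + \frac{-11 + 64}{-14}\right) = 41330 - \left(- \frac{1}{14}\right) 53 \left(1 - \frac{53}{14}\right) = 41330 - - \frac{53 \left(1 - \frac{53}{14}\right)}{14} = 41330 - \left(- \frac{53}{14}\right) \left(- \frac{39}{14}\right) = 41330 - \frac{2067}{196} = \frac{8098613}{196}$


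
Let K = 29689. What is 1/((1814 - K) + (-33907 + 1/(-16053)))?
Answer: -16053/991786447 ≈ -1.6186e-5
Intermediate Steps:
1/((1814 - K) + (-33907 + 1/(-16053))) = 1/((1814 - 1*29689) + (-33907 + 1/(-16053))) = 1/((1814 - 29689) + (-33907 - 1/16053)) = 1/(-27875 - 544309072/16053) = 1/(-991786447/16053) = -16053/991786447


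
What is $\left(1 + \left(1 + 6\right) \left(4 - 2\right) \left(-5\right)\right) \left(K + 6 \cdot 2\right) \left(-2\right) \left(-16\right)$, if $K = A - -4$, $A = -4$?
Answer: $-26496$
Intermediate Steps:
$K = 0$ ($K = -4 - -4 = -4 + 4 = 0$)
$\left(1 + \left(1 + 6\right) \left(4 - 2\right) \left(-5\right)\right) \left(K + 6 \cdot 2\right) \left(-2\right) \left(-16\right) = \left(1 + \left(1 + 6\right) \left(4 - 2\right) \left(-5\right)\right) \left(0 + 6 \cdot 2\right) \left(-2\right) \left(-16\right) = \left(1 + 7 \cdot 2 \left(-5\right)\right) \left(0 + 12\right) \left(-2\right) \left(-16\right) = \left(1 + 14 \left(-5\right)\right) 12 \left(-2\right) \left(-16\right) = \left(1 - 70\right) \left(-24\right) \left(-16\right) = \left(-69\right) \left(-24\right) \left(-16\right) = 1656 \left(-16\right) = -26496$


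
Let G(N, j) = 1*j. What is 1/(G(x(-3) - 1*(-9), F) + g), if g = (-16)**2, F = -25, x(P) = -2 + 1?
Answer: 1/231 ≈ 0.0043290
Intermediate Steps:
x(P) = -1
g = 256
G(N, j) = j
1/(G(x(-3) - 1*(-9), F) + g) = 1/(-25 + 256) = 1/231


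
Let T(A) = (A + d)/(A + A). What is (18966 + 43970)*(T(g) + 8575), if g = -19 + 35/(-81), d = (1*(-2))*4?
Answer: 424760130348/787 ≈ 5.3972e+8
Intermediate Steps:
d = -8 (d = -2*4 = -8)
g = -1574/81 (g = -19 + 35*(-1/81) = -19 - 35/81 = -1574/81 ≈ -19.432)
T(A) = (-8 + A)/(2*A) (T(A) = (A - 8)/(A + A) = (-8 + A)/((2*A)) = (-8 + A)*(1/(2*A)) = (-8 + A)/(2*A))
(18966 + 43970)*(T(g) + 8575) = (18966 + 43970)*((-8 - 1574/81)/(2*(-1574/81)) + 8575) = 62936*((½)*(-81/1574)*(-2222/81) + 8575) = 62936*(1111/1574 + 8575) = 62936*(13498161/1574) = 424760130348/787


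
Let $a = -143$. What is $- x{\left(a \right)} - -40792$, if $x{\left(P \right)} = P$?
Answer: $40935$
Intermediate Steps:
$- x{\left(a \right)} - -40792 = \left(-1\right) \left(-143\right) - -40792 = 143 + 40792 = 40935$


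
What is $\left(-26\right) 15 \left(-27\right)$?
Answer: $10530$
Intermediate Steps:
$\left(-26\right) 15 \left(-27\right) = \left(-390\right) \left(-27\right) = 10530$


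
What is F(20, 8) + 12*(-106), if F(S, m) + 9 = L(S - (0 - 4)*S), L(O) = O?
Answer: -1181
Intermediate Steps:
F(S, m) = -9 + 5*S (F(S, m) = -9 + (S - (0 - 4)*S) = -9 + (S - (-4)*S) = -9 + (S + 4*S) = -9 + 5*S)
F(20, 8) + 12*(-106) = (-9 + 5*20) + 12*(-106) = (-9 + 100) - 1272 = 91 - 1272 = -1181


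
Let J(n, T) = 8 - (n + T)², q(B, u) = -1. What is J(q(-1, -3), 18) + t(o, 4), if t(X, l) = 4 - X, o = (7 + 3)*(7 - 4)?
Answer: -307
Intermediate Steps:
o = 30 (o = 10*3 = 30)
J(n, T) = 8 - (T + n)²
J(q(-1, -3), 18) + t(o, 4) = (8 - (18 - 1)²) + (4 - 1*30) = (8 - 1*17²) + (4 - 30) = (8 - 1*289) - 26 = (8 - 289) - 26 = -281 - 26 = -307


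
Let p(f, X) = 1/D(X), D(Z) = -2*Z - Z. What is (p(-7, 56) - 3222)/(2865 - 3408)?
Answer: 541297/91224 ≈ 5.9337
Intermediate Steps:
D(Z) = -3*Z
p(f, X) = -1/(3*X) (p(f, X) = 1/(-3*X) = -1/(3*X))
(p(-7, 56) - 3222)/(2865 - 3408) = (-⅓/56 - 3222)/(2865 - 3408) = (-⅓*1/56 - 3222)/(-543) = (-1/168 - 3222)*(-1/543) = -541297/168*(-1/543) = 541297/91224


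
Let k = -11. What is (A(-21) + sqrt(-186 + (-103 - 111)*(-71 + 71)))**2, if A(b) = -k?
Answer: (11 + I*sqrt(186))**2 ≈ -65.0 + 300.04*I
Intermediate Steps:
A(b) = 11 (A(b) = -1*(-11) = 11)
(A(-21) + sqrt(-186 + (-103 - 111)*(-71 + 71)))**2 = (11 + sqrt(-186 + (-103 - 111)*(-71 + 71)))**2 = (11 + sqrt(-186 - 214*0))**2 = (11 + sqrt(-186 + 0))**2 = (11 + sqrt(-186))**2 = (11 + I*sqrt(186))**2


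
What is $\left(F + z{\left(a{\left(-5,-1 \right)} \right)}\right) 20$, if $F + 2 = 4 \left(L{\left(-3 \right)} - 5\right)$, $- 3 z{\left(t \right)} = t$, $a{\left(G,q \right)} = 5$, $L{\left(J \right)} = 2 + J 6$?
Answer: $- \frac{5260}{3} \approx -1753.3$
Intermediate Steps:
$L{\left(J \right)} = 2 + 6 J$
$z{\left(t \right)} = - \frac{t}{3}$
$F = -86$ ($F = -2 + 4 \left(\left(2 + 6 \left(-3\right)\right) - 5\right) = -2 + 4 \left(\left(2 - 18\right) - 5\right) = -2 + 4 \left(-16 - 5\right) = -2 + 4 \left(-21\right) = -2 - 84 = -86$)
$\left(F + z{\left(a{\left(-5,-1 \right)} \right)}\right) 20 = \left(-86 - \frac{5}{3}\right) 20 = \left(- \frac{263}{3}\right) 20 = - \frac{5260}{3}$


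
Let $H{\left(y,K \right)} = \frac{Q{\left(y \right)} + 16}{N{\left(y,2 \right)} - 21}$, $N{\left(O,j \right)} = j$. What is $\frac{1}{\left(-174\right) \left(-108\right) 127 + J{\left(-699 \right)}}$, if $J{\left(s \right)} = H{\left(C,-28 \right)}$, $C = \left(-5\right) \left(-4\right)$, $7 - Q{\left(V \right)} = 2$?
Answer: $\frac{19}{45345075} \approx 4.1901 \cdot 10^{-7}$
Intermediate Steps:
$Q{\left(V \right)} = 5$ ($Q{\left(V \right)} = 7 - 2 = 5$)
$C = 20$
$H{\left(y,K \right)} = - \frac{21}{19}$ ($H{\left(y,K \right)} = \frac{5 + 16}{2 - 21} = \frac{21}{-19} = 21 \left(- \frac{1}{19}\right) = - \frac{21}{19}$)
$J{\left(s \right)} = - \frac{21}{19}$
$\frac{1}{\left(-174\right) \left(-108\right) 127 + J{\left(-699 \right)}} = \frac{1}{\left(-174\right) \left(-108\right) 127 - \frac{21}{19}} = \frac{1}{18792 \cdot 127 - \frac{21}{19}} = \frac{1}{2386584 - \frac{21}{19}} = \frac{1}{\frac{45345075}{19}} = \frac{19}{45345075}$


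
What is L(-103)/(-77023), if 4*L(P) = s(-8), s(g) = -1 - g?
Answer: -7/308092 ≈ -2.2720e-5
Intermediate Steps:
L(P) = 7/4 (L(P) = (-1 - 1*(-8))/4 = (-1 + 8)/4 = (1/4)*7 = 7/4)
L(-103)/(-77023) = (7/4)/(-77023) = (7/4)*(-1/77023) = -7/308092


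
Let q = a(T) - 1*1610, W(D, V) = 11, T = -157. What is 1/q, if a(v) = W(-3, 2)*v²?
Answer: 1/269529 ≈ 3.7102e-6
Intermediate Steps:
a(v) = 11*v²
q = 269529 (q = 11*(-157)² - 1*1610 = 11*24649 - 1610 = 271139 - 1610 = 269529)
1/q = 1/269529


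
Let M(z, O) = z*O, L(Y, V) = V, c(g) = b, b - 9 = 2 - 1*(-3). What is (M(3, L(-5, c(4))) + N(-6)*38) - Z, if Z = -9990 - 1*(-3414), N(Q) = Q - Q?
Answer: 6618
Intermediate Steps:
N(Q) = 0
b = 14 (b = 9 + (2 - 1*(-3)) = 9 + (2 + 3) = 9 + 5 = 14)
c(g) = 14
Z = -6576 (Z = -9990 + 3414 = -6576)
M(z, O) = O*z
(M(3, L(-5, c(4))) + N(-6)*38) - Z = (14*3 + 0*38) - 1*(-6576) = (42 + 0) + 6576 = 42 + 6576 = 6618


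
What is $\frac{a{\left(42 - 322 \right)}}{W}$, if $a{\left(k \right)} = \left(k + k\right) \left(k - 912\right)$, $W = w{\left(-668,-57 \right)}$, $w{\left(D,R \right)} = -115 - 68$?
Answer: $- \frac{667520}{183} \approx -3647.6$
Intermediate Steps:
$w{\left(D,R \right)} = -183$
$W = -183$
$a{\left(k \right)} = 2 k \left(-912 + k\right)$
$\frac{a{\left(42 - 322 \right)}}{W} = \frac{2 \left(42 - 322\right) \left(-912 + \left(42 - 322\right)\right)}{-183} = 2 \left(42 - 322\right) \left(-912 + \left(42 - 322\right)\right) \left(- \frac{1}{183}\right) = 2 \left(-280\right) \left(-912 - 280\right) \left(- \frac{1}{183}\right) = 2 \left(-280\right) \left(-1192\right) \left(- \frac{1}{183}\right) = 667520 \left(- \frac{1}{183}\right) = - \frac{667520}{183}$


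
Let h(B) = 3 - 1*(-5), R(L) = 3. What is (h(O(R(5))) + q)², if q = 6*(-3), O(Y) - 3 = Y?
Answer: 100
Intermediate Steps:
O(Y) = 3 + Y
q = -18
h(B) = 8 (h(B) = 3 + 5 = 8)
(h(O(R(5))) + q)² = (8 - 18)² = (-10)² = 100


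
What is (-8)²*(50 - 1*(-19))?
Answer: 4416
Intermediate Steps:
(-8)²*(50 - 1*(-19)) = 64*(50 + 19) = 64*69 = 4416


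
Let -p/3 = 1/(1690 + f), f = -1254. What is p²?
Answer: 9/190096 ≈ 4.7344e-5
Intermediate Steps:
p = -3/436 (p = -3/(1690 - 1254) = -3/436 ≈ -0.0068807)
p² = (-3/436)² = 9/190096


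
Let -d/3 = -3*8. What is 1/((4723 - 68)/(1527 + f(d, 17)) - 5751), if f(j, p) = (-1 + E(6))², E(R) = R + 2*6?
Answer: -1816/10439161 ≈ -0.00017396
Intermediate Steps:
E(R) = 12 + R (E(R) = R + 12 = 12 + R)
d = 72 (d = -(-9)*8 = -3*(-24) = 72)
f(j, p) = 289 (f(j, p) = (-1 + (12 + 6))² = (-1 + 18)² = 17² = 289)
1/((4723 - 68)/(1527 + f(d, 17)) - 5751) = 1/((4723 - 68)/(1527 + 289) - 5751) = 1/(4655/1816 - 5751) = 1/(-10439161/1816) = -1816/10439161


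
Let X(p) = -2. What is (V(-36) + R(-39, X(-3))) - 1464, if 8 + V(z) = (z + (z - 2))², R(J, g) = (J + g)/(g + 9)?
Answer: 27987/7 ≈ 3998.1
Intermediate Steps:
R(J, g) = (J + g)/(9 + g)
V(z) = -8 + (-2 + 2*z)² (V(z) = -8 + (z + (z - 2))² = -8 + (z + (-2 + z))² = -8 + (-2 + 2*z)²)
(V(-36) + R(-39, X(-3))) - 1464 = ((-8 + 4*(-1 - 36)²) + (-39 - 2)/(9 - 2)) - 1464 = ((-8 + 4*(-37)²) - 41/7) - 1464 = ((-8 + 4*1369) + (⅐)*(-41)) - 1464 = ((-8 + 5476) - 41/7) - 1464 = (5468 - 41/7) - 1464 = 38235/7 - 1464 = 27987/7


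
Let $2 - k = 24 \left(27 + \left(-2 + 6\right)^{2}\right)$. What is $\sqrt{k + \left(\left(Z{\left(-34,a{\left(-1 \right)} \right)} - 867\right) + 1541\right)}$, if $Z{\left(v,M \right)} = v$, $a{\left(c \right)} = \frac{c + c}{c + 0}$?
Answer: $i \sqrt{390} \approx 19.748 i$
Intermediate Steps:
$a{\left(c \right)} = 2$ ($a{\left(c \right)} = \frac{2 c}{c} = 2$)
$k = -1030$ ($k = 2 - 24 \left(27 + \left(-2 + 6\right)^{2}\right) = 2 - 24 \left(27 + 4^{2}\right) = 2 - 24 \left(27 + 16\right) = 2 - 24 \cdot 43 = 2 - 1032 = -1030$)
$\sqrt{k + \left(\left(Z{\left(-34,a{\left(-1 \right)} \right)} - 867\right) + 1541\right)} = \sqrt{-1030 + \left(\left(-34 - 867\right) + 1541\right)} = \sqrt{-1030 + \left(-901 + 1541\right)} = \sqrt{-1030 + 640} = \sqrt{-390} = i \sqrt{390}$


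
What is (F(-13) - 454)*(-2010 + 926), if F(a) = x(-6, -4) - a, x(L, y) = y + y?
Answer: 486716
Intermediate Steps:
x(L, y) = 2*y
F(a) = -8 - a (F(a) = 2*(-4) - a = -8 - a)
(F(-13) - 454)*(-2010 + 926) = ((-8 - 1*(-13)) - 454)*(-2010 + 926) = ((-8 + 13) - 454)*(-1084) = (5 - 454)*(-1084) = -449*(-1084) = 486716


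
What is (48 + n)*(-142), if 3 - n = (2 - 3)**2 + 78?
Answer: 3976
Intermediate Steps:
n = -76 (n = 3 - ((2 - 3)**2 + 78) = 3 - ((-1)**2 + 78) = 3 - (1 + 78) = 3 - 1*79 = 3 - 79 = -76)
(48 + n)*(-142) = (48 - 76)*(-142) = -28*(-142) = 3976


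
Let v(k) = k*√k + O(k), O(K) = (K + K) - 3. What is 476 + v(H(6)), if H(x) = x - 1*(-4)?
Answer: 493 + 10*√10 ≈ 524.62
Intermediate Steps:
H(x) = 4 + x (H(x) = x + 4 = 4 + x)
O(K) = -3 + 2*K (O(K) = 2*K - 3 = -3 + 2*K)
v(k) = -3 + k^(3/2) + 2*k (v(k) = k*√k + (-3 + 2*k) = k^(3/2) + (-3 + 2*k) = -3 + k^(3/2) + 2*k)
476 + v(H(6)) = 476 + (-3 + (4 + 6)^(3/2) + 2*(4 + 6)) = 476 + (-3 + 10^(3/2) + 2*10) = 476 + (-3 + 10*√10 + 20) = 476 + (17 + 10*√10) = 493 + 10*√10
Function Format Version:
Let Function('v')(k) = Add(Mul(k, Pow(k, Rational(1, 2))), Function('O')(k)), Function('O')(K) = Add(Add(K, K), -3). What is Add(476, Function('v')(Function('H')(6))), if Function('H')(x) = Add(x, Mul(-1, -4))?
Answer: Add(493, Mul(10, Pow(10, Rational(1, 2)))) ≈ 524.62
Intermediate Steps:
Function('H')(x) = Add(4, x) (Function('H')(x) = Add(x, 4) = Add(4, x))
Function('O')(K) = Add(-3, Mul(2, K)) (Function('O')(K) = Add(Mul(2, K), -3) = Add(-3, Mul(2, K)))
Function('v')(k) = Add(-3, Pow(k, Rational(3, 2)), Mul(2, k)) (Function('v')(k) = Add(Mul(k, Pow(k, Rational(1, 2))), Add(-3, Mul(2, k))) = Add(Pow(k, Rational(3, 2)), Add(-3, Mul(2, k))) = Add(-3, Pow(k, Rational(3, 2)), Mul(2, k)))
Add(476, Function('v')(Function('H')(6))) = Add(476, Add(-3, Pow(Add(4, 6), Rational(3, 2)), Mul(2, Add(4, 6)))) = Add(476, Add(-3, Pow(10, Rational(3, 2)), Mul(2, 10))) = Add(476, Add(-3, Mul(10, Pow(10, Rational(1, 2))), 20)) = Add(476, Add(17, Mul(10, Pow(10, Rational(1, 2))))) = Add(493, Mul(10, Pow(10, Rational(1, 2))))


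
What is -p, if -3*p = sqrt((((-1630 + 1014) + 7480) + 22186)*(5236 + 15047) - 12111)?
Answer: sqrt(65467671) ≈ 8091.2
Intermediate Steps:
p = -sqrt(65467671) (p = -sqrt((((-1630 + 1014) + 7480) + 22186)*(5236 + 15047) - 12111)/3 = -sqrt(((-616 + 7480) + 22186)*20283 - 12111)/3 = -sqrt((6864 + 22186)*20283 - 12111)/3 = -sqrt(29050*20283 - 12111)/3 = -sqrt(589221150 - 12111)/3 = -sqrt(65467671) ≈ -8091.2)
-p = -(-1)*sqrt(65467671) = sqrt(65467671)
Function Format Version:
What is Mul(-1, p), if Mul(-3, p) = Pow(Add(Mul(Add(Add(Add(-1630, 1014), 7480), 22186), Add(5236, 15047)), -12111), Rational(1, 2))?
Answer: Pow(65467671, Rational(1, 2)) ≈ 8091.2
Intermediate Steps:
p = Mul(-1, Pow(65467671, Rational(1, 2))) (p = Mul(Rational(-1, 3), Pow(Add(Mul(Add(Add(Add(-1630, 1014), 7480), 22186), Add(5236, 15047)), -12111), Rational(1, 2))) = Mul(Rational(-1, 3), Pow(Add(Mul(Add(Add(-616, 7480), 22186), 20283), -12111), Rational(1, 2))) = Mul(Rational(-1, 3), Pow(Add(Mul(Add(6864, 22186), 20283), -12111), Rational(1, 2))) = Mul(Rational(-1, 3), Pow(Add(Mul(29050, 20283), -12111), Rational(1, 2))) = Mul(Rational(-1, 3), Pow(Add(589221150, -12111), Rational(1, 2))) = Mul(Rational(-1, 3), Pow(589209039, Rational(1, 2))) = Mul(Rational(-1, 3), Mul(3, Pow(65467671, Rational(1, 2)))) = Mul(-1, Pow(65467671, Rational(1, 2))) ≈ -8091.2)
Mul(-1, p) = Mul(-1, Mul(-1, Pow(65467671, Rational(1, 2)))) = Pow(65467671, Rational(1, 2))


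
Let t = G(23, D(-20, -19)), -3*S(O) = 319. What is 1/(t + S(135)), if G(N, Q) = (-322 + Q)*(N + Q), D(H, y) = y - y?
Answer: -3/22537 ≈ -0.00013311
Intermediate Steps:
D(H, y) = 0
S(O) = -319/3 (S(O) = -⅓*319 = -319/3)
t = -7406 (t = 0² - 322*23 - 322*0 + 23*0 = 0 - 7406 + 0 + 0 = -7406)
1/(t + S(135)) = 1/(-7406 - 319/3) = 1/(-22537/3) = -3/22537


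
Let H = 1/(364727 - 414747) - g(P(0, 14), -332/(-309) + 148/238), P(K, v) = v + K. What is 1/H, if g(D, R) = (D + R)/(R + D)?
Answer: -50020/50021 ≈ -0.99998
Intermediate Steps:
P(K, v) = K + v
g(D, R) = 1 (g(D, R) = (D + R)/(D + R) = 1)
H = -50021/50020 (H = 1/(364727 - 414747) - 1*1 = 1/(-50020) - 1 = -1/50020 - 1 = -50021/50020 ≈ -1.0000)
1/H = 1/(-50021/50020) = -50020/50021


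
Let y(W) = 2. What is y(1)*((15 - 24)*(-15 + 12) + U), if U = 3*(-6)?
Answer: 18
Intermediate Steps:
U = -18
y(1)*((15 - 24)*(-15 + 12) + U) = 2*((15 - 24)*(-15 + 12) - 18) = 2*(-9*(-3) - 18) = 2*(27 - 18) = 2*9 = 18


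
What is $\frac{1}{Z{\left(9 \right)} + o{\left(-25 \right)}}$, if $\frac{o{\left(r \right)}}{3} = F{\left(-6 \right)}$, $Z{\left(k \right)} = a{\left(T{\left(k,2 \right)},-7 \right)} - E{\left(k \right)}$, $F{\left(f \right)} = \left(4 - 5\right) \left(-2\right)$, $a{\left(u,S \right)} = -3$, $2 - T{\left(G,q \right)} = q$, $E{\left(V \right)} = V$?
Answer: $- \frac{1}{6} \approx -0.16667$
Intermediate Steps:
$T{\left(G,q \right)} = 2 - q$
$F{\left(f \right)} = 2$ ($F{\left(f \right)} = \left(-1\right) \left(-2\right) = 2$)
$Z{\left(k \right)} = -3 - k$
$o{\left(r \right)} = 6$ ($o{\left(r \right)} = 3 \cdot 2 = 6$)
$\frac{1}{Z{\left(9 \right)} + o{\left(-25 \right)}} = \frac{1}{\left(-3 - 9\right) + 6} = \frac{1}{-12 + 6} = \frac{1}{-6} = - \frac{1}{6}$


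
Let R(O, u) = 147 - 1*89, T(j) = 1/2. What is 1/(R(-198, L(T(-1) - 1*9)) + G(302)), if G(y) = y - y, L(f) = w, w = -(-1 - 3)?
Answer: 1/58 ≈ 0.017241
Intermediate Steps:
T(j) = 1/2
w = 4 (w = -1*(-4) = 4)
L(f) = 4
R(O, u) = 58 (R(O, u) = 147 - 89 = 58)
G(y) = 0
1/(R(-198, L(T(-1) - 1*9)) + G(302)) = 1/(58 + 0) = 1/58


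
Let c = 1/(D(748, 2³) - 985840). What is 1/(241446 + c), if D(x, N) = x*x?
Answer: 426336/102937121855 ≈ 4.1417e-6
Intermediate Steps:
D(x, N) = x²
c = -1/426336 (c = 1/(748² - 985840) = 1/(559504 - 985840) = 1/(-426336) = -1/426336 ≈ -2.3456e-6)
1/(241446 + c) = 1/(241446 - 1/426336) = 1/(102937121855/426336) = 426336/102937121855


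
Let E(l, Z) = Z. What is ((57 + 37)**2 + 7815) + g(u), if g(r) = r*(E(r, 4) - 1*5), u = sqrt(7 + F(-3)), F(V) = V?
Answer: 16649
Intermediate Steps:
u = 2 (u = sqrt(7 - 3) = sqrt(4) = 2)
g(r) = -r (g(r) = r*(4 - 1*5) = r*(4 - 5) = r*(-1) = -r)
((57 + 37)**2 + 7815) + g(u) = ((57 + 37)**2 + 7815) - 1*2 = (94**2 + 7815) - 2 = (8836 + 7815) - 2 = 16651 - 2 = 16649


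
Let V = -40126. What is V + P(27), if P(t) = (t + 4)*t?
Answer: -39289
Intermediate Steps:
P(t) = t*(4 + t) (P(t) = (4 + t)*t = t*(4 + t))
V + P(27) = -40126 + 27*(4 + 27) = -40126 + 27*31 = -40126 + 837 = -39289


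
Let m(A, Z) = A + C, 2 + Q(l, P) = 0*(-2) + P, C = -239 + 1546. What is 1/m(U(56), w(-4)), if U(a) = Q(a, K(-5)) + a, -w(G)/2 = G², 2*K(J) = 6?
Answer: 1/1364 ≈ 0.00073314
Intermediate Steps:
K(J) = 3 (K(J) = (½)*6 = 3)
C = 1307
Q(l, P) = -2 + P (Q(l, P) = -2 + (0*(-2) + P) = -2 + (0 + P) = -2 + P)
w(G) = -2*G²
U(a) = 1 + a (U(a) = (-2 + 3) + a = 1 + a)
m(A, Z) = 1307 + A (m(A, Z) = A + 1307 = 1307 + A)
1/m(U(56), w(-4)) = 1/(1307 + (1 + 56)) = 1/(1307 + 57) = 1/1364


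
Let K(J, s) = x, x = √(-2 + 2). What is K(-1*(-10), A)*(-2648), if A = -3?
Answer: 0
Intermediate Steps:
x = 0 (x = √0 = 0)
K(J, s) = 0
K(-1*(-10), A)*(-2648) = 0*(-2648) = 0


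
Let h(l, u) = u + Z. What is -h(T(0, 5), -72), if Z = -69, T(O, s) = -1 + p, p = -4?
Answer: 141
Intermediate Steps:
T(O, s) = -5 (T(O, s) = -1 - 4 = -5)
h(l, u) = -69 + u (h(l, u) = u - 69 = -69 + u)
-h(T(0, 5), -72) = -(-69 - 72) = -1*(-141) = 141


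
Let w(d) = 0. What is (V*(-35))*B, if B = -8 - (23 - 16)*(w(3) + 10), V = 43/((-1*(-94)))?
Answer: 58695/47 ≈ 1248.8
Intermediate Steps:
V = 43/94 ≈ 0.45745
B = -78 (B = -8 - (23 - 16)*(0 + 10) = -8 - 7*10 = -8 - 1*70 = -8 - 70 = -78)
(V*(-35))*B = ((43/94)*(-35))*(-78) = -1505/94*(-78) = 58695/47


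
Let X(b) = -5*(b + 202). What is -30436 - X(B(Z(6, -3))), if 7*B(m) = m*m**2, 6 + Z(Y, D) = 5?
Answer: -205987/7 ≈ -29427.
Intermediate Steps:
Z(Y, D) = -1 (Z(Y, D) = -6 + 5 = -1)
B(m) = m**3/7 (B(m) = (m*m**2)/7 = m**3/7)
X(b) = -1010 - 5*b (X(b) = -5*(202 + b) = -1010 - 5*b)
-30436 - X(B(Z(6, -3))) = -30436 - (-1010 - 5*(-1)**3/7) = -30436 - (-1010 - 5*(-1)/7) = -30436 - (-1010 - 5*(-1/7)) = -30436 - (-1010 + 5/7) = -30436 - 1*(-7065/7) = -30436 + 7065/7 = -205987/7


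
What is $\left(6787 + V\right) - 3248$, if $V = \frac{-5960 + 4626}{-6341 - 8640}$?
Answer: $\frac{53019093}{14981} \approx 3539.1$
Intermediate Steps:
$V = \frac{1334}{14981}$ ($V = - \frac{1334}{-14981} = \left(-1334\right) \left(- \frac{1}{14981}\right) = \frac{1334}{14981} \approx 0.089046$)
$\left(6787 + V\right) - 3248 = \left(6787 + \frac{1334}{14981}\right) - 3248 = \frac{101677381}{14981} - 3248 = \frac{53019093}{14981}$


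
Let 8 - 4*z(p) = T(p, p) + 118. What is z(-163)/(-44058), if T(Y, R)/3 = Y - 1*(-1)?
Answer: -47/22029 ≈ -0.0021336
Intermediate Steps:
T(Y, R) = 3 + 3*Y (T(Y, R) = 3*(Y - 1*(-1)) = 3*(Y + 1) = 3*(1 + Y) = 3 + 3*Y)
z(p) = -113/4 - 3*p/4 (z(p) = 2 - ((3 + 3*p) + 118)/4 = 2 - (121 + 3*p)/4 = 2 + (-121/4 - 3*p/4) = -113/4 - 3*p/4)
z(-163)/(-44058) = (-113/4 - 3/4*(-163))/(-44058) = (-113/4 + 489/4)*(-1/44058) = 94*(-1/44058) = -47/22029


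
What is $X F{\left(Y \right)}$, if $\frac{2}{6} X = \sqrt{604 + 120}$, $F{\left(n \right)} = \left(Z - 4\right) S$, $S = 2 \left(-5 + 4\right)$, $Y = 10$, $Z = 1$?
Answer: $36 \sqrt{181} \approx 484.33$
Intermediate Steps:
$S = -2$ ($S = 2 \left(-1\right) = -2$)
$F{\left(n \right)} = 6$ ($F{\left(n \right)} = \left(1 - 4\right) \left(-2\right) = \left(-3\right) \left(-2\right) = 6$)
$X = 6 \sqrt{181}$ ($X = 3 \sqrt{604 + 120} = 3 \sqrt{724} = 3 \cdot 2 \sqrt{181} = 6 \sqrt{181} \approx 80.722$)
$X F{\left(Y \right)} = 6 \sqrt{181} \cdot 6 = 36 \sqrt{181}$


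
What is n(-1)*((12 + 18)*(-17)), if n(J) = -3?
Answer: 1530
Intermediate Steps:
n(-1)*((12 + 18)*(-17)) = -3*(12 + 18)*(-17) = -90*(-17) = -3*(-510) = 1530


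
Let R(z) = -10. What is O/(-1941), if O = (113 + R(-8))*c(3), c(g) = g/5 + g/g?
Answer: -824/9705 ≈ -0.084905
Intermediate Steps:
c(g) = 1 + g/5 (c(g) = g*(⅕) + 1 = g/5 + 1 = 1 + g/5)
O = 824/5 (O = (113 - 10)*(1 + (⅕)*3) = 103*(1 + ⅗) = 103*(8/5) = 824/5 ≈ 164.80)
O/(-1941) = (824/5)/(-1941) = (824/5)*(-1/1941) = -824/9705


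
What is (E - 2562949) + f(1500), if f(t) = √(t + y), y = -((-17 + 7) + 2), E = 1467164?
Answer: -1095785 + 2*√377 ≈ -1.0957e+6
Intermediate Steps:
y = 8 (y = -(-10 + 2) = -1*(-8) = 8)
f(t) = √(8 + t) (f(t) = √(t + 8) = √(8 + t))
(E - 2562949) + f(1500) = (1467164 - 2562949) + √(8 + 1500) = -1095785 + √1508 = -1095785 + 2*√377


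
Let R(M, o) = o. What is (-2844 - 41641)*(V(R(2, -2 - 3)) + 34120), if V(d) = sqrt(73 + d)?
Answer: -1517828200 - 88970*sqrt(17) ≈ -1.5182e+9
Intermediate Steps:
(-2844 - 41641)*(V(R(2, -2 - 3)) + 34120) = (-2844 - 41641)*(sqrt(73 + (-2 - 3)) + 34120) = -44485*(sqrt(73 - 5) + 34120) = -44485*(sqrt(68) + 34120) = -44485*(2*sqrt(17) + 34120) = -44485*(34120 + 2*sqrt(17)) = -1517828200 - 88970*sqrt(17)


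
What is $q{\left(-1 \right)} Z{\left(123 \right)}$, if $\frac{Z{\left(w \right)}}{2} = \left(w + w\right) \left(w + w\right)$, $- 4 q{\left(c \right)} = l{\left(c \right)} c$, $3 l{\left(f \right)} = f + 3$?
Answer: $20172$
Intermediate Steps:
$l{\left(f \right)} = 1 + \frac{f}{3}$ ($l{\left(f \right)} = \frac{f + 3}{3} = \frac{3 + f}{3} = 1 + \frac{f}{3}$)
$q{\left(c \right)} = - \frac{c \left(1 + \frac{c}{3}\right)}{4}$ ($q{\left(c \right)} = - \frac{\left(1 + \frac{c}{3}\right) c}{4} = - \frac{c \left(1 + \frac{c}{3}\right)}{4}$)
$Z{\left(w \right)} = 8 w^{2}$ ($Z{\left(w \right)} = 2 \left(w + w\right) \left(w + w\right) = 2 \cdot 2 w 2 w = 2 \cdot 4 w^{2} = 8 w^{2}$)
$q{\left(-1 \right)} Z{\left(123 \right)} = \left(- \frac{1}{12}\right) \left(-1\right) \left(3 - 1\right) 8 \cdot 123^{2} = \left(- \frac{1}{12}\right) \left(-1\right) 2 \cdot 8 \cdot 15129 = \frac{1}{6} \cdot 121032 = 20172$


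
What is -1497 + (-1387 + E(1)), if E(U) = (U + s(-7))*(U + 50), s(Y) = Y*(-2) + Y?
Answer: -2476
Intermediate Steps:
s(Y) = -Y (s(Y) = -2*Y + Y = -Y)
E(U) = (7 + U)*(50 + U) (E(U) = (U - 1*(-7))*(U + 50) = (U + 7)*(50 + U) = (7 + U)*(50 + U))
-1497 + (-1387 + E(1)) = -1497 + (-1387 + (350 + 1² + 57*1)) = -1497 + (-1387 + (350 + 1 + 57)) = -1497 + (-1387 + 408) = -1497 - 979 = -2476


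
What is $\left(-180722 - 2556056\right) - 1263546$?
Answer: $-4000324$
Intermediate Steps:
$\left(-180722 - 2556056\right) - 1263546 = -2736778 - 1263546 = -4000324$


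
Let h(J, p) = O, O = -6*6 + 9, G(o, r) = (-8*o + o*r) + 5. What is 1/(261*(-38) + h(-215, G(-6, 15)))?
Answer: -1/9945 ≈ -0.00010055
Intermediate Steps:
G(o, r) = 5 - 8*o + o*r
O = -27 (O = -36 + 9 = -27)
h(J, p) = -27
1/(261*(-38) + h(-215, G(-6, 15))) = 1/(261*(-38) - 27) = 1/(-9918 - 27) = 1/(-9945) = -1/9945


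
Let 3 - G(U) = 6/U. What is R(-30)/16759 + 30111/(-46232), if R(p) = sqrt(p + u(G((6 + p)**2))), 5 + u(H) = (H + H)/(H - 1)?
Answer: -30111/46232 + 3*I*sqrt(129689)/3200969 ≈ -0.6513 + 0.00033751*I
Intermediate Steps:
G(U) = 3 - 6/U
u(H) = -5 + 2*H/(-1 + H) (u(H) = -5 + (H + H)/(H - 1) = -5 + (2*H)/(-1 + H) = -5 + 2*H/(-1 + H))
R(p) = sqrt(p + (-4 + 18/(6 + p)**2)/(2 - 6/(6 + p)**2)) (R(p) = sqrt(p + (5 - 3*(3 - 6/(6 + p)**2))/(-1 + (3 - 6/(6 + p)**2))) = sqrt(p + (5 + (-9 + 18/(6 + p)**2))/(2 - 6/(6 + p)**2)) = sqrt(p + (-4 + 18/(6 + p)**2)/(2 - 6/(6 + p)**2)))
R(-30)/16759 + 30111/(-46232) = sqrt((-63 + (-30)**3 + 9*(-30) + 10*(-30)**2)/(33 + (-30)**2 + 12*(-30)))/16759 + 30111/(-46232) = sqrt((-63 - 27000 - 270 + 10*900)/(33 + 900 - 360))*(1/16759) + 30111*(-1/46232) = sqrt((-63 - 27000 - 270 + 9000)/573)*(1/16759) - 30111/46232 = sqrt((1/573)*(-18333))*(1/16759) - 30111/46232 = sqrt(-6111/191)*(1/16759) - 30111/46232 = (3*I*sqrt(129689)/191)*(1/16759) - 30111/46232 = 3*I*sqrt(129689)/3200969 - 30111/46232 = -30111/46232 + 3*I*sqrt(129689)/3200969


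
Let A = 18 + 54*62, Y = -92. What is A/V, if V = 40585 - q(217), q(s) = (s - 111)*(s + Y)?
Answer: 306/2485 ≈ 0.12314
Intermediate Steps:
A = 3366 (A = 18 + 3348 = 3366)
q(s) = (-111 + s)*(-92 + s) (q(s) = (s - 111)*(s - 92) = (-111 + s)*(-92 + s))
V = 27335 (V = 40585 - (10212 + 217² - 203*217) = 40585 - (10212 + 47089 - 44051) = 40585 - 1*13250 = 40585 - 13250 = 27335)
A/V = 3366/27335 = 3366*(1/27335) = 306/2485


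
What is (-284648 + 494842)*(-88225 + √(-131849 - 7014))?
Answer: -18544365650 + 210194*I*√138863 ≈ -1.8544e+10 + 7.8327e+7*I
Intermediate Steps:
(-284648 + 494842)*(-88225 + √(-131849 - 7014)) = 210194*(-88225 + √(-138863)) = 210194*(-88225 + I*√138863) = -18544365650 + 210194*I*√138863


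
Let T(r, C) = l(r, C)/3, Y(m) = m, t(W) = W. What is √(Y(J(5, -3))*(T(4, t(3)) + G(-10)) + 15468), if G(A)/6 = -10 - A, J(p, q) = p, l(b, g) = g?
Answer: √15473 ≈ 124.39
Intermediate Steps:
T(r, C) = C/3
G(A) = -60 - 6*A (G(A) = 6*(-10 - A) = -60 - 6*A)
√(Y(J(5, -3))*(T(4, t(3)) + G(-10)) + 15468) = √(5*((⅓)*3 + (-60 - 6*(-10))) + 15468) = √(5*(1 + (-60 + 60)) + 15468) = √(5*(1 + 0) + 15468) = √(5*1 + 15468) = √(5 + 15468) = √15473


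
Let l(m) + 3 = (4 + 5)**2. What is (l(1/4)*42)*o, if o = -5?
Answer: -16380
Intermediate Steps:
l(m) = 78 (l(m) = -3 + (4 + 5)**2 = -3 + 9**2 = -3 + 81 = 78)
(l(1/4)*42)*o = (78*42)*(-5) = 3276*(-5) = -16380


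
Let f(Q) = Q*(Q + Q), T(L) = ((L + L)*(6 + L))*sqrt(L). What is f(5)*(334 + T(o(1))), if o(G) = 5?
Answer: 16700 + 5500*sqrt(5) ≈ 28998.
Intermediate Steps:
T(L) = 2*L**(3/2)*(6 + L) (T(L) = ((2*L)*(6 + L))*sqrt(L) = (2*L*(6 + L))*sqrt(L) = 2*L**(3/2)*(6 + L))
f(Q) = 2*Q**2 (f(Q) = Q*(2*Q) = 2*Q**2)
f(5)*(334 + T(o(1))) = (2*5**2)*(334 + 2*5**(3/2)*(6 + 5)) = (2*25)*(334 + 2*(5*sqrt(5))*11) = 50*(334 + 110*sqrt(5)) = 16700 + 5500*sqrt(5)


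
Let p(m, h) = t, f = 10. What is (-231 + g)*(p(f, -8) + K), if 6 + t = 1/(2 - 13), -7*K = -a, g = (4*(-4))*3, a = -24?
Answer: 204507/77 ≈ 2655.9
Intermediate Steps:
g = -48 (g = -16*3 = -48)
K = -24/7 (K = -(-1)*(-24)/7 = -⅐*24 = -24/7 ≈ -3.4286)
t = -67/11 (t = -6 + 1/(2 - 13) = -6 + 1/(-11) = -6 - 1/11 = -67/11 ≈ -6.0909)
p(m, h) = -67/11
(-231 + g)*(p(f, -8) + K) = (-231 - 48)*(-67/11 - 24/7) = -279*(-733/77) = 204507/77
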